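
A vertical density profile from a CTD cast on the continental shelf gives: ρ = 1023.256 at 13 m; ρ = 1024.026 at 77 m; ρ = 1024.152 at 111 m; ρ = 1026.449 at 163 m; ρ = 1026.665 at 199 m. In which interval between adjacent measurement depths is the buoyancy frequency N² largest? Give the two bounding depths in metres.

Compute the density gradient over each adjacent pair:
  13–77 m: Δρ/Δz = 0.770/64 = 0.012 kg m⁻⁴
  77–111 m: Δρ/Δz = 0.126/34 = 3.7 × 10⁻³ kg m⁻⁴
  111–163 m: Δρ/Δz = 2.297/52 = 0.044 kg m⁻⁴
  163–199 m: Δρ/Δz = 0.216/36 = 6.0 × 10⁻³ kg m⁻⁴
The largest gradient is in the 111–163 m interval — the pycnocline.

111–163 m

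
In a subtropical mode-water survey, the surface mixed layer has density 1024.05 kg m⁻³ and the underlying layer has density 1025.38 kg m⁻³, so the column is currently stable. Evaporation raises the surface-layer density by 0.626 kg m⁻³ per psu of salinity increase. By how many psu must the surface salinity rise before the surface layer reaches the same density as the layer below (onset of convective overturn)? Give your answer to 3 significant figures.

Density deficit of the surface layer: 1025.38 − 1024.05 = 1.33 kg m⁻³.
Required change = 1.33 / 0.626 = 2.12 psu.

2.12 psu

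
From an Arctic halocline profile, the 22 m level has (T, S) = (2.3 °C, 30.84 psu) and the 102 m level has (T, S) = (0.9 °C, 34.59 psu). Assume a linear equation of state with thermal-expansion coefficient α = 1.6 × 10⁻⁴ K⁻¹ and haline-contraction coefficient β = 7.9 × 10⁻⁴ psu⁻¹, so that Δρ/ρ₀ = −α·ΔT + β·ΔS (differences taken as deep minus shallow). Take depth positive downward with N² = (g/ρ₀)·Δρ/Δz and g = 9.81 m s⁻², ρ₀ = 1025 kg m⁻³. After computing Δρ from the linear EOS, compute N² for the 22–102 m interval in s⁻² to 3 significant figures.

ΔT = -1.4 K, ΔS = +3.75 psu (deep − shallow).
Δρ/ρ₀ = −αΔT + βΔS = 2.24 × 10⁻⁴ + 2.9625 × 10⁻³ = 3.1865 × 10⁻³, so Δρ ≈ 3.266 kg m⁻³.
N² = (g/ρ₀)·Δρ/Δz = g·(Δρ/ρ₀)/Δz = 9.81 × 3.1865 × 10⁻³ / 80 = 3.9074 × 10⁻⁴ s⁻² ≈ 3.91 × 10⁻⁴ s⁻².

3.91 × 10⁻⁴ s⁻²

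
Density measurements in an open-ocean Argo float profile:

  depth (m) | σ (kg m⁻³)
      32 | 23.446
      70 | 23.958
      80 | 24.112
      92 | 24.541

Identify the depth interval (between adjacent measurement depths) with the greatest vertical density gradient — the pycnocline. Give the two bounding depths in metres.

80–92 m

Compute the density gradient over each adjacent pair:
  32–70 m: Δρ/Δz = 0.512/38 = 0.013 kg m⁻⁴
  70–80 m: Δρ/Δz = 0.154/10 = 0.015 kg m⁻⁴
  80–92 m: Δρ/Δz = 0.429/12 = 0.036 kg m⁻⁴
The largest gradient is in the 80–92 m interval — the pycnocline.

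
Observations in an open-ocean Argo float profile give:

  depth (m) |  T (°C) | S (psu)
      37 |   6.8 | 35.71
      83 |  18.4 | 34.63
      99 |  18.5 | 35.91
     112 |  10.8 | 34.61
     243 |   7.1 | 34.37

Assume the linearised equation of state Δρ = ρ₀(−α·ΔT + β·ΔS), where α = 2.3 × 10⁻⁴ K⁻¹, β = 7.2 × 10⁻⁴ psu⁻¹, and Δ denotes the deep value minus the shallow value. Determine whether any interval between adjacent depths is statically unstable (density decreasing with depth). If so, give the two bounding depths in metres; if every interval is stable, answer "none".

37–83 m

Evaluate Δρ/ρ₀ = −αΔT + βΔS across each adjacent pair:
  37–83 m: −αΔT+βΔS = −(2.3 × 10⁻⁴)(+11.6)+(7.2 × 10⁻⁴)(-1.08) = -3.4 × 10⁻³ → UNSTABLE
  83–99 m: −αΔT+βΔS = −(2.3 × 10⁻⁴)(+0.1)+(7.2 × 10⁻⁴)(+1.28) = 9.0 × 10⁻⁴ → stable
  99–112 m: −αΔT+βΔS = −(2.3 × 10⁻⁴)(-7.7)+(7.2 × 10⁻⁴)(-1.30) = 8.3 × 10⁻⁴ → stable
  112–243 m: −αΔT+βΔS = −(2.3 × 10⁻⁴)(-3.7)+(7.2 × 10⁻⁴)(-0.24) = 6.8 × 10⁻⁴ → stable
The 37–83 m interval has Δρ < 0: lighter water underlies denser water.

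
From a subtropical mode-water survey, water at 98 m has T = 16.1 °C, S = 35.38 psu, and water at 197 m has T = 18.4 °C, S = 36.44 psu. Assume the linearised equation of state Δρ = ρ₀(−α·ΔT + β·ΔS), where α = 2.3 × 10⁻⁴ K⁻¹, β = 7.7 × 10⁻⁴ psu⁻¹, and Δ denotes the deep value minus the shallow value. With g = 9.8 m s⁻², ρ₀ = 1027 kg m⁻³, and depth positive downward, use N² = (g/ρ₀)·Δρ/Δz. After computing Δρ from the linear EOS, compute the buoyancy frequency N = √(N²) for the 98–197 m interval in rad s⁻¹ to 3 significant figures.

5.33 × 10⁻³ rad s⁻¹

ΔT = +2.3 K, ΔS = +1.06 psu (deep − shallow).
Δρ/ρ₀ = −αΔT + βΔS = -5.29 × 10⁻⁴ + 8.162 × 10⁻⁴ = 2.872 × 10⁻⁴, so Δρ ≈ 0.2950 kg m⁻³.
N² = (g/ρ₀)·Δρ/Δz = g·(Δρ/ρ₀)/Δz = 9.8 × 2.872 × 10⁻⁴ / 99 = 2.8430 × 10⁻⁵ s⁻².
N = √(2.8430 × 10⁻⁵) = 5.3320 × 10⁻³ rad s⁻¹ ≈ 5.33 × 10⁻³ rad s⁻¹.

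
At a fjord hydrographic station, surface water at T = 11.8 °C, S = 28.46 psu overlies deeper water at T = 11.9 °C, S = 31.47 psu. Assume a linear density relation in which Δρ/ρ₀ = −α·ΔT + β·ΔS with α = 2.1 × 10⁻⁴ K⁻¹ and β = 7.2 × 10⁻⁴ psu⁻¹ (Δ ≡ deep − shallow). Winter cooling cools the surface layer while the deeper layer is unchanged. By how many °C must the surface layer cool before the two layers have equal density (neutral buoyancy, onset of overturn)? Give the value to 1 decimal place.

10.2 °C

Neutral buoyancy requires Δρ = 0, i.e. −α(T_deep − T_surf′) + β(S_deep − S_surf) = 0.
T_surf′ = T_deep − (β/α)·ΔS = 11.9 − (7.2 × 10⁻⁴/2.1 × 10⁻⁴)·(+3.01) = 1.580 °C.
Cooling required: 11.8 − (1.580) = 10.220 °C.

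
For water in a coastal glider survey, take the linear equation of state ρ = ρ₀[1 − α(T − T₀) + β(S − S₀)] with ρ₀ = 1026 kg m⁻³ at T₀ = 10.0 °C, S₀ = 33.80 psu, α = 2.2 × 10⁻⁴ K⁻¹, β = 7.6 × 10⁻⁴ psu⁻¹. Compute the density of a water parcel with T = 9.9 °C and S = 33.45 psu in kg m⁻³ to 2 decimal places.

1025.75 kg m⁻³

T − T₀ = -0.1 K, S − S₀ = -0.35 psu.
Bracket = 1 − α·(-0.1) + β·(-0.35) = 1 + (-2.44 × 10⁻⁴) = 0.9997560.
ρ = 1026 × 0.9997560 = 1025.75 kg m⁻³.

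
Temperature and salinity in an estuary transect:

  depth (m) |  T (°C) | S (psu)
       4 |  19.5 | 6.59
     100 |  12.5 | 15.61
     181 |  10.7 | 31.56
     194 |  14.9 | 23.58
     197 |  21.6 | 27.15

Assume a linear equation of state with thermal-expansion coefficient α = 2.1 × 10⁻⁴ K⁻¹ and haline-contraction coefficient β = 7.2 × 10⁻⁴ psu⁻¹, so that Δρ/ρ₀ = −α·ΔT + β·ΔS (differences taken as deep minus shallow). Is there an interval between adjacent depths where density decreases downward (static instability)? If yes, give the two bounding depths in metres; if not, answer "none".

181–194 m

Evaluate Δρ/ρ₀ = −αΔT + βΔS across each adjacent pair:
  4–100 m: −αΔT+βΔS = −(2.1 × 10⁻⁴)(-7.0)+(7.2 × 10⁻⁴)(+9.02) = 8.0 × 10⁻³ → stable
  100–181 m: −αΔT+βΔS = −(2.1 × 10⁻⁴)(-1.8)+(7.2 × 10⁻⁴)(+15.95) = 0.012 → stable
  181–194 m: −αΔT+βΔS = −(2.1 × 10⁻⁴)(+4.2)+(7.2 × 10⁻⁴)(-7.98) = -6.6 × 10⁻³ → UNSTABLE
  194–197 m: −αΔT+βΔS = −(2.1 × 10⁻⁴)(+6.7)+(7.2 × 10⁻⁴)(+3.57) = 1.2 × 10⁻³ → stable
The 181–194 m interval has Δρ < 0: lighter water underlies denser water.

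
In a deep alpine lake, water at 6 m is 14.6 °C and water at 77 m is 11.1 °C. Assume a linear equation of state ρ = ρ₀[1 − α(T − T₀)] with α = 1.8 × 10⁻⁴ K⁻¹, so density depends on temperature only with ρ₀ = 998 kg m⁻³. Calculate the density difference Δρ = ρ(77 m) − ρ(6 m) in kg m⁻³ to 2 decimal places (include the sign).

ΔT = -3.5 K, Δρ/ρ₀ = −αΔT = 6.30 × 10⁻⁴.
Δρ = 998 × (6.30 × 10⁻⁴) = +0.63 kg m⁻³.
Positive Δρ: denser below, stable.

+0.63 kg m⁻³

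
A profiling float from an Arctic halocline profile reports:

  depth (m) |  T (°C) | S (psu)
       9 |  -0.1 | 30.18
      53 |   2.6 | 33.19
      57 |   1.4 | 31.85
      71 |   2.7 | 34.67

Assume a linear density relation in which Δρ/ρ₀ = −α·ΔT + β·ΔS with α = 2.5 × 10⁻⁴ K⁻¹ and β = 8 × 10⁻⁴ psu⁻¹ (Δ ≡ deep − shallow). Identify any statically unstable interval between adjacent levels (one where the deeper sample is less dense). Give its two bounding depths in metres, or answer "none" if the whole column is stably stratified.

53–57 m

Evaluate Δρ/ρ₀ = −αΔT + βΔS across each adjacent pair:
  9–53 m: −αΔT+βΔS = −(2.5 × 10⁻⁴)(+2.7)+(8 × 10⁻⁴)(+3.01) = 1.7 × 10⁻³ → stable
  53–57 m: −αΔT+βΔS = −(2.5 × 10⁻⁴)(-1.2)+(8 × 10⁻⁴)(-1.34) = -7.7 × 10⁻⁴ → UNSTABLE
  57–71 m: −αΔT+βΔS = −(2.5 × 10⁻⁴)(+1.3)+(8 × 10⁻⁴)(+2.82) = 1.9 × 10⁻³ → stable
The 53–57 m interval has Δρ < 0: lighter water underlies denser water.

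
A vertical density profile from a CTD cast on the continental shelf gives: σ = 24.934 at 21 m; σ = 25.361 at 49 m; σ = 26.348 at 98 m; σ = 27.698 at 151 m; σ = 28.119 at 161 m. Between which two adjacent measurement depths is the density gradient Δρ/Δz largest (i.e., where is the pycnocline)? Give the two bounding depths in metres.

151–161 m

Compute the density gradient over each adjacent pair:
  21–49 m: Δρ/Δz = 0.427/28 = 0.015 kg m⁻⁴
  49–98 m: Δρ/Δz = 0.987/49 = 0.020 kg m⁻⁴
  98–151 m: Δρ/Δz = 1.350/53 = 0.025 kg m⁻⁴
  151–161 m: Δρ/Δz = 0.421/10 = 0.042 kg m⁻⁴
The largest gradient is in the 151–161 m interval — the pycnocline.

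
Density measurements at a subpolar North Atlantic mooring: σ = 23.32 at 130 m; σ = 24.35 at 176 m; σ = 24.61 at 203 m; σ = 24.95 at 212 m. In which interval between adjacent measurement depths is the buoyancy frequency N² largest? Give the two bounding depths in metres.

203–212 m

Compute the density gradient over each adjacent pair:
  130–176 m: Δρ/Δz = 1.03/46 = 0.022 kg m⁻⁴
  176–203 m: Δρ/Δz = 0.26/27 = 9.6 × 10⁻³ kg m⁻⁴
  203–212 m: Δρ/Δz = 0.34/9 = 0.038 kg m⁻⁴
The largest gradient is in the 203–212 m interval — the pycnocline.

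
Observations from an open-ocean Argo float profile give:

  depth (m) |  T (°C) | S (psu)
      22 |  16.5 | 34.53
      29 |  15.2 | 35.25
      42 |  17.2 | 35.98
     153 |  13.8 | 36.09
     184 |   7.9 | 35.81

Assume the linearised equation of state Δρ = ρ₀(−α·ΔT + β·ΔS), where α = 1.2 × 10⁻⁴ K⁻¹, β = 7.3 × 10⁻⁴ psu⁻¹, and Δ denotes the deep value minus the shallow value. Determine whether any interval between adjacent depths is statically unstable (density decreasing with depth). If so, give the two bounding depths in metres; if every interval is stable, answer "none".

Evaluate Δρ/ρ₀ = −αΔT + βΔS across each adjacent pair:
  22–29 m: −αΔT+βΔS = −(1.2 × 10⁻⁴)(-1.3)+(7.3 × 10⁻⁴)(+0.72) = 6.8 × 10⁻⁴ → stable
  29–42 m: −αΔT+βΔS = −(1.2 × 10⁻⁴)(+2.0)+(7.3 × 10⁻⁴)(+0.73) = 2.9 × 10⁻⁴ → stable
  42–153 m: −αΔT+βΔS = −(1.2 × 10⁻⁴)(-3.4)+(7.3 × 10⁻⁴)(+0.11) = 4.9 × 10⁻⁴ → stable
  153–184 m: −αΔT+βΔS = −(1.2 × 10⁻⁴)(-5.9)+(7.3 × 10⁻⁴)(-0.28) = 5.0 × 10⁻⁴ → stable
Every interval has Δρ > 0: the column is stably stratified throughout.

none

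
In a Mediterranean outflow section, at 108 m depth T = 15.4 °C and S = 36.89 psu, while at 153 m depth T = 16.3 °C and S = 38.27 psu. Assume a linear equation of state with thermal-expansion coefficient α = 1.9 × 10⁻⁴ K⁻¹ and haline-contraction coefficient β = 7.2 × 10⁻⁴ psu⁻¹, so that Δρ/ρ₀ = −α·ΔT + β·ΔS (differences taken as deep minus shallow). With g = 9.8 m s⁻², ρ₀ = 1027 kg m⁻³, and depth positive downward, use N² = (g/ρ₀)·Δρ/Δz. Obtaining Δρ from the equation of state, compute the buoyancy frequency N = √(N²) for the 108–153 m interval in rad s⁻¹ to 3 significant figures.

0.0134 rad s⁻¹

ΔT = +0.9 K, ΔS = +1.38 psu (deep − shallow).
Δρ/ρ₀ = −αΔT + βΔS = -1.71 × 10⁻⁴ + 9.936 × 10⁻⁴ = 8.226 × 10⁻⁴, so Δρ ≈ 0.8448 kg m⁻³.
N² = (g/ρ₀)·Δρ/Δz = g·(Δρ/ρ₀)/Δz = 9.8 × 8.226 × 10⁻⁴ / 45 = 1.7914 × 10⁻⁴ s⁻².
N = √(1.7914 × 10⁻⁴) = 0.013384 rad s⁻¹ ≈ 0.0134 rad s⁻¹.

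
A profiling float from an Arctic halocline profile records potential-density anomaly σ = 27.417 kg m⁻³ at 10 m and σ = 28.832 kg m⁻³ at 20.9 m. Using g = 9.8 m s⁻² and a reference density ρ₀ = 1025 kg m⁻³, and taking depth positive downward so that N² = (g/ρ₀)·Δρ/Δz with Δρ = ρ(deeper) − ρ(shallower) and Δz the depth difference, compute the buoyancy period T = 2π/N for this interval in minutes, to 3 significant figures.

2.97 min

Δρ = 1028.832 − 1027.417 = 1.415 kg m⁻³ over Δz = 20.9 − 10 = 10.9 m.
N² = (9.8/1025) × (1.415/10.9) = 1.2412 × 10⁻³ s⁻².
N = √(1.2412 × 10⁻³) = 0.035231 rad s⁻¹, so T = 2π/N = 178.34 s = 2.9723 min ≈ 2.97 min.
A positive N² confirms static stability across the interval.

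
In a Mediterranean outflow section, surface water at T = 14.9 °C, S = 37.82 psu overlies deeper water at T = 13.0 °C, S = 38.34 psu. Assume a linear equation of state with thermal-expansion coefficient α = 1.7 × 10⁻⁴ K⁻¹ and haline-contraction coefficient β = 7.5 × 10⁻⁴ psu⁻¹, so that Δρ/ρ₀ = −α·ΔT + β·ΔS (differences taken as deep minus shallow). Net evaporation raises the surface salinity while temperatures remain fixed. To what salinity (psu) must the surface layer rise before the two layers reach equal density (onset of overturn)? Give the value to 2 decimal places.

38.77 psu

Neutral buoyancy requires −α(T_deep − T_surf) + β(S_deep − S_surf′) = 0.
S_surf′ = S_deep − (α/β)·ΔT = 38.34 − (1.7 × 10⁻⁴/7.5 × 10⁻⁴)·(-1.9) = 38.7707 psu.
Increase required: 38.7707 − 37.82 = 0.9507 psu.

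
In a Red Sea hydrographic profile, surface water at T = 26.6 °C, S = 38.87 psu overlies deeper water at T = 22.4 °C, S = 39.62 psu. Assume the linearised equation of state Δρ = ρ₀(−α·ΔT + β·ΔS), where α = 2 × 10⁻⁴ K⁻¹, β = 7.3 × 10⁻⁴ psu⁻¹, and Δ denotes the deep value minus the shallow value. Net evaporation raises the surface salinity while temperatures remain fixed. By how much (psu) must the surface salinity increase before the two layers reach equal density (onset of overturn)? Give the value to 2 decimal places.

1.90 psu

Neutral buoyancy requires −α(T_deep − T_surf) + β(S_deep − S_surf′) = 0.
S_surf′ = S_deep − (α/β)·ΔT = 39.62 − (2 × 10⁻⁴/7.3 × 10⁻⁴)·(-4.2) = 40.7707 psu.
Increase required: 40.7707 − 38.87 = 1.9007 psu.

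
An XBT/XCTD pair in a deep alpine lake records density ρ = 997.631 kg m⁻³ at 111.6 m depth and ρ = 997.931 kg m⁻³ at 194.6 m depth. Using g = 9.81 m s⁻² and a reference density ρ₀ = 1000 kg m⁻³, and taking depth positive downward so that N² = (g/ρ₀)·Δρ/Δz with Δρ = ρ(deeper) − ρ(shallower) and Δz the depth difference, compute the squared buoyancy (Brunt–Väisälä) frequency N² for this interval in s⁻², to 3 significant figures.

Δρ = 997.931 − 997.631 = 0.300 kg m⁻³ over Δz = 194.6 − 111.6 = 83 m.
N² = (9.81/1000) × (0.300/83) = 3.5458 × 10⁻⁵ s⁻² ≈ 3.55 × 10⁻⁵ s⁻².

3.55 × 10⁻⁵ s⁻²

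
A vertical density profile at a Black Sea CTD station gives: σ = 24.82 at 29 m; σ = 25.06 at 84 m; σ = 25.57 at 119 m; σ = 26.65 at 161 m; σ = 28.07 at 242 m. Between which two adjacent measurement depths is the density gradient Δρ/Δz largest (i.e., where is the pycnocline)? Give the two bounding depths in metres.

Compute the density gradient over each adjacent pair:
  29–84 m: Δρ/Δz = 0.24/55 = 4.4 × 10⁻³ kg m⁻⁴
  84–119 m: Δρ/Δz = 0.51/35 = 0.015 kg m⁻⁴
  119–161 m: Δρ/Δz = 1.08/42 = 0.026 kg m⁻⁴
  161–242 m: Δρ/Δz = 1.42/81 = 0.018 kg m⁻⁴
The largest gradient is in the 119–161 m interval — the pycnocline.

119–161 m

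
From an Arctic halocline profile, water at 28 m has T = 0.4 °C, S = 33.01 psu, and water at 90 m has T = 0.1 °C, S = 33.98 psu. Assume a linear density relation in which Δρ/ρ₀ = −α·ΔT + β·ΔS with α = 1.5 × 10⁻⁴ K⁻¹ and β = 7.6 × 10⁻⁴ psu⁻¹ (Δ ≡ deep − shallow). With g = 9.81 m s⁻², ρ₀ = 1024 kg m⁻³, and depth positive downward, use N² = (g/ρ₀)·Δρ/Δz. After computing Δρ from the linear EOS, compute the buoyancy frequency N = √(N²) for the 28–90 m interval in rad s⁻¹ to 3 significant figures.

0.0111 rad s⁻¹

ΔT = -0.3 K, ΔS = +0.97 psu (deep − shallow).
Δρ/ρ₀ = −αΔT + βΔS = 4.50 × 10⁻⁵ + 7.372 × 10⁻⁴ = 7.822 × 10⁻⁴, so Δρ ≈ 0.8010 kg m⁻³.
N² = (g/ρ₀)·Δρ/Δz = g·(Δρ/ρ₀)/Δz = 9.81 × 7.822 × 10⁻⁴ / 62 = 1.2376 × 10⁻⁴ s⁻².
N = √(1.2376 × 10⁻⁴) = 0.011125 rad s⁻¹ ≈ 0.0111 rad s⁻¹.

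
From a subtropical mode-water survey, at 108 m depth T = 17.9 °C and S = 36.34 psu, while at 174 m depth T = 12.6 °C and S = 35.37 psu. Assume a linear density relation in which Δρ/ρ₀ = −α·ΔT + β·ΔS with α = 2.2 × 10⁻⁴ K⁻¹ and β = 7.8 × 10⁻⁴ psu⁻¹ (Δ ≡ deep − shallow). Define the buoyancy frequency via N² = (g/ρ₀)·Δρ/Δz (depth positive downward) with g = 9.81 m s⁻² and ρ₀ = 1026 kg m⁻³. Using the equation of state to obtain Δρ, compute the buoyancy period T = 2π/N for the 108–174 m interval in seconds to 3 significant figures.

ΔT = -5.3 K, ΔS = -0.97 psu (deep − shallow).
Δρ/ρ₀ = −αΔT + βΔS = 1.166 × 10⁻³ − 7.566 × 10⁻⁴ = 4.094 × 10⁻⁴, so Δρ ≈ 0.4200 kg m⁻³.
N² = (g/ρ₀)·Δρ/Δz = g·(Δρ/ρ₀)/Δz = 9.81 × 4.094 × 10⁻⁴ / 66 = 6.0852 × 10⁻⁵ s⁻².
N = √(6.0852 × 10⁻⁵) = 7.8008 × 10⁻³ rad s⁻¹ → T = 2π/N = 805.45 s ≈ 805 s.

805 s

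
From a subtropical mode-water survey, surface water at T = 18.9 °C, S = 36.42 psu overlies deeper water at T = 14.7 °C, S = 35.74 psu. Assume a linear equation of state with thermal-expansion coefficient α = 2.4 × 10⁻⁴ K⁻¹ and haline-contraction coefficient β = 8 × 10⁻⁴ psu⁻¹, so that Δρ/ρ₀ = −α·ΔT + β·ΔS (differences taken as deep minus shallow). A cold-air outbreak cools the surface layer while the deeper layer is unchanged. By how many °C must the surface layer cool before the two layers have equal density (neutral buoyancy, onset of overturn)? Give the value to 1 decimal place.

Neutral buoyancy requires Δρ = 0, i.e. −α(T_deep − T_surf′) + β(S_deep − S_surf) = 0.
T_surf′ = T_deep − (β/α)·ΔS = 14.7 − (8 × 10⁻⁴/2.4 × 10⁻⁴)·(-0.68) = 16.967 °C.
Cooling required: 18.9 − (16.967) = 1.933 °C.

1.9 °C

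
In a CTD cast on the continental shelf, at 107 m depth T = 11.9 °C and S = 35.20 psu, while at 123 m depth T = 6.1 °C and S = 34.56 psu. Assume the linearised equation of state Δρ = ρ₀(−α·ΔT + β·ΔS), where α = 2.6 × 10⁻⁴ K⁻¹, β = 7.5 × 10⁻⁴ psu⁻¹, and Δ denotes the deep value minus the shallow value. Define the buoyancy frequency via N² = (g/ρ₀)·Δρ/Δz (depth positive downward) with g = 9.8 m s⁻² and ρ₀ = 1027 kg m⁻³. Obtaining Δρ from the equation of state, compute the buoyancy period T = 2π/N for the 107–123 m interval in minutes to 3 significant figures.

4.17 min

ΔT = -5.8 K, ΔS = -0.64 psu (deep − shallow).
Δρ/ρ₀ = −αΔT + βΔS = 1.508 × 10⁻³ − 4.80 × 10⁻⁴ = 1.028 × 10⁻³, so Δρ ≈ 1.056 kg m⁻³.
N² = (g/ρ₀)·Δρ/Δz = g·(Δρ/ρ₀)/Δz = 9.8 × 1.028 × 10⁻³ / 16 = 6.2965 × 10⁻⁴ s⁻².
N = √(6.2965 × 10⁻⁴) = 0.025093 rad s⁻¹ → T = 2π/N = 250.40 s = 4.1733 min ≈ 4.17 min.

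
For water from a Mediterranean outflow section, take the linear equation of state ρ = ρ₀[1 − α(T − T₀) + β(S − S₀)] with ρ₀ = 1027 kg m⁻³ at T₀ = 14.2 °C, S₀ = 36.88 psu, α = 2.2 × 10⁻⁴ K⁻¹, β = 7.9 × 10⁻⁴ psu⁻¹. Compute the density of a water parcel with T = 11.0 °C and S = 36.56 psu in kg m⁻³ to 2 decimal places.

T − T₀ = -3.2 K, S − S₀ = -0.32 psu.
Bracket = 1 − α·(-3.2) + β·(-0.32) = 1 + (4.512 × 10⁻⁴) = 1.0004512.
ρ = 1027 × 1.0004512 = 1027.46 kg m⁻³.

1027.46 kg m⁻³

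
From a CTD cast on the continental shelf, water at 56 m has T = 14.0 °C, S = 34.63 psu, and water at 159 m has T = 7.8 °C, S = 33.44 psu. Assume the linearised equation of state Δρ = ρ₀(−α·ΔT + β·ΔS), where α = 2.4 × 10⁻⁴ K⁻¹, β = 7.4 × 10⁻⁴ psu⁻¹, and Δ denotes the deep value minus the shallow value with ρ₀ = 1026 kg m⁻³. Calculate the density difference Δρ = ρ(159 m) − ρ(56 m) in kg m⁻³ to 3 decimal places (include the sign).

+0.623 kg m⁻³

ΔT = -6.2 K, ΔS = -1.19 psu (deep − shallow).
Δρ/ρ₀ = −(2.4 × 10⁻⁴)(-6.2) + (7.4 × 10⁻⁴)(-1.19) = 6.074 × 10⁻⁴.
Δρ = 1026 × (6.074 × 10⁻⁴) = +0.623 kg m⁻³.
Positive Δρ: denser below, stable.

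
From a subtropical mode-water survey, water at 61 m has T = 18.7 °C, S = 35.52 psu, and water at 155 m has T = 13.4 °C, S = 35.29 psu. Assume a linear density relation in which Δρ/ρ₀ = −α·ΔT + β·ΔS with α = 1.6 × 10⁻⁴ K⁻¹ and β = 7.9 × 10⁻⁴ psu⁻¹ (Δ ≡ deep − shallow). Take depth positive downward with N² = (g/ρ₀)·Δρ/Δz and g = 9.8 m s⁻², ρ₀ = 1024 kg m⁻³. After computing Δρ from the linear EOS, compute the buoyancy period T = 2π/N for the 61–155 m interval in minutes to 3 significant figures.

12.6 min

ΔT = -5.3 K, ΔS = -0.23 psu (deep − shallow).
Δρ/ρ₀ = −αΔT + βΔS = 8.48 × 10⁻⁴ − 1.817 × 10⁻⁴ = 6.663 × 10⁻⁴, so Δρ ≈ 0.6823 kg m⁻³.
N² = (g/ρ₀)·Δρ/Δz = g·(Δρ/ρ₀)/Δz = 9.8 × 6.663 × 10⁻⁴ / 94 = 6.9465 × 10⁻⁵ s⁻².
N = √(6.9465 × 10⁻⁵) = 8.3346 × 10⁻³ rad s⁻¹ → T = 2π/N = 753.87 s = 12.565 min ≈ 12.6 min.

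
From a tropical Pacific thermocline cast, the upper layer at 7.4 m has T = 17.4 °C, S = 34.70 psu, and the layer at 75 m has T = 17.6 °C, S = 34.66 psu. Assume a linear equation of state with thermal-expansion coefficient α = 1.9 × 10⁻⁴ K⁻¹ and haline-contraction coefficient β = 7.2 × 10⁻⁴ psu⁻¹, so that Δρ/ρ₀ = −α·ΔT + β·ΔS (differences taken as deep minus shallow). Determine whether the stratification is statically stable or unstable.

unstable

ΔT = 17.6 − 17.4 = +0.2 K and ΔS = 34.66 − 34.70 = -0.04 psu (deep − shallow).
−αΔT = -3.80 × 10⁻⁵; βΔS = -2.88 × 10⁻⁵; sum Δρ/ρ₀ = -6.68 × 10⁻⁵.
Δρ/ρ₀ < 0, so Δρ < 0: deeper water is lighter → statically unstable; the column would overturn.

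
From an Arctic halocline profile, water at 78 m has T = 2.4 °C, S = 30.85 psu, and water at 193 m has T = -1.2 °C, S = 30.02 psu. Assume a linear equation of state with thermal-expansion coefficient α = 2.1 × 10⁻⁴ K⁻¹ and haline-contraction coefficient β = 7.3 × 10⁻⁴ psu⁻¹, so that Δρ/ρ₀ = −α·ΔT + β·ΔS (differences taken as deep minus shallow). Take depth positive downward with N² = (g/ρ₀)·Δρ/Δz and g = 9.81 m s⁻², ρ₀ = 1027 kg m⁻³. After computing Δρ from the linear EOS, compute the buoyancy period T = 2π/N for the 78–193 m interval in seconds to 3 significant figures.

1.76 × 10³ s

ΔT = -3.6 K, ΔS = -0.83 psu (deep − shallow).
Δρ/ρ₀ = −αΔT + βΔS = 7.56 × 10⁻⁴ − 6.059 × 10⁻⁴ = 1.501 × 10⁻⁴, so Δρ ≈ 0.1542 kg m⁻³.
N² = (g/ρ₀)·Δρ/Δz = g·(Δρ/ρ₀)/Δz = 9.81 × 1.501 × 10⁻⁴ / 115 = 1.2804 × 10⁻⁵ s⁻².
N = √(1.2804 × 10⁻⁵) = 3.5783 × 10⁻³ rad s⁻¹ → T = 2π/N = 1.7559 × 10³ s ≈ 1.76 × 10³ s.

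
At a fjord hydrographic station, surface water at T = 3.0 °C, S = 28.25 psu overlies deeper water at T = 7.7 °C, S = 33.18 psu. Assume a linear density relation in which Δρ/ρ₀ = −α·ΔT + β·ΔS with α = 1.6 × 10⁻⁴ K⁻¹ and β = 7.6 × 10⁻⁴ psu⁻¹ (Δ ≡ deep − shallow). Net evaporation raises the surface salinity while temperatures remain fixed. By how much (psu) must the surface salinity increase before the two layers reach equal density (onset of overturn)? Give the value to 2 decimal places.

3.94 psu

Neutral buoyancy requires −α(T_deep − T_surf) + β(S_deep − S_surf′) = 0.
S_surf′ = S_deep − (α/β)·ΔT = 33.18 − (1.6 × 10⁻⁴/7.6 × 10⁻⁴)·(+4.7) = 32.1905 psu.
Increase required: 32.1905 − 28.25 = 3.9405 psu.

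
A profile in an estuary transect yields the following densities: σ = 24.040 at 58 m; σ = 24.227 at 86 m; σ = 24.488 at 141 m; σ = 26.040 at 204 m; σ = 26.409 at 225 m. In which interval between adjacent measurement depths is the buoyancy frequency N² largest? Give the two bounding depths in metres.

Compute the density gradient over each adjacent pair:
  58–86 m: Δρ/Δz = 0.187/28 = 6.7 × 10⁻³ kg m⁻⁴
  86–141 m: Δρ/Δz = 0.261/55 = 4.7 × 10⁻³ kg m⁻⁴
  141–204 m: Δρ/Δz = 1.552/63 = 0.025 kg m⁻⁴
  204–225 m: Δρ/Δz = 0.369/21 = 0.018 kg m⁻⁴
The largest gradient is in the 141–204 m interval — the pycnocline.

141–204 m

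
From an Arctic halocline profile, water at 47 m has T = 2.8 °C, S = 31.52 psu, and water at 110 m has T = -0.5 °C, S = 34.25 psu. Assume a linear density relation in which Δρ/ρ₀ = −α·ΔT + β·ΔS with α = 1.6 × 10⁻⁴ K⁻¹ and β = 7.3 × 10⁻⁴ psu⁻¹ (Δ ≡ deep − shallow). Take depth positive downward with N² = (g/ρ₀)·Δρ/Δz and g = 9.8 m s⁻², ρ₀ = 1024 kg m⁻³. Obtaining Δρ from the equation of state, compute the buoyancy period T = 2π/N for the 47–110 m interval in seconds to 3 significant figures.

ΔT = -3.3 K, ΔS = +2.73 psu (deep − shallow).
Δρ/ρ₀ = −αΔT + βΔS = 5.28 × 10⁻⁴ + 1.9929 × 10⁻³ = 2.5209 × 10⁻³, so Δρ ≈ 2.581 kg m⁻³.
N² = (g/ρ₀)·Δρ/Δz = g·(Δρ/ρ₀)/Δz = 9.8 × 2.5209 × 10⁻³ / 63 = 3.9214 × 10⁻⁴ s⁻².
N = √(3.9214 × 10⁻⁴) = 0.019803 rad s⁻¹ → T = 2π/N = 317.28 s ≈ 317 s.

317 s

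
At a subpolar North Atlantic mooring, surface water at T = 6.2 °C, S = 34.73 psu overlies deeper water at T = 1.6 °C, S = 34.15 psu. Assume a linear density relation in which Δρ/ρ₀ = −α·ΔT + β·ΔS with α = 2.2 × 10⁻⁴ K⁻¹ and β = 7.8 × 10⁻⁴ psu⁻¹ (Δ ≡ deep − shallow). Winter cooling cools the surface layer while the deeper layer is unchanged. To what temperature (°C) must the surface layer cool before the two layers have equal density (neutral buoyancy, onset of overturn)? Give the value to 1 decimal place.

Neutral buoyancy requires Δρ = 0, i.e. −α(T_deep − T_surf′) + β(S_deep − S_surf) = 0.
T_surf′ = T_deep − (β/α)·ΔS = 1.6 − (7.8 × 10⁻⁴/2.2 × 10⁻⁴)·(-0.58) = 3.656 °C.
Cooling required: 6.2 − (3.656) = 2.544 °C.

3.7 °C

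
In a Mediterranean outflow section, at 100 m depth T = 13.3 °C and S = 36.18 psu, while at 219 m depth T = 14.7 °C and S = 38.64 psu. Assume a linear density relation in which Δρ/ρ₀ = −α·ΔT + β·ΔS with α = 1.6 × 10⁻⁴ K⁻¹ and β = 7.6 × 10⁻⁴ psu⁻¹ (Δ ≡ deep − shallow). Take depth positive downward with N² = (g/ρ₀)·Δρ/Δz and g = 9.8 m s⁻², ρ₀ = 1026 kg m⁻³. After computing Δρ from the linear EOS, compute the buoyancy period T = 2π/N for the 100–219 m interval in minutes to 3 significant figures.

ΔT = +1.4 K, ΔS = +2.46 psu (deep − shallow).
Δρ/ρ₀ = −αΔT + βΔS = -2.24 × 10⁻⁴ + 1.8696 × 10⁻³ = 1.6456 × 10⁻³, so Δρ ≈ 1.688 kg m⁻³.
N² = (g/ρ₀)·Δρ/Δz = g·(Δρ/ρ₀)/Δz = 9.8 × 1.6456 × 10⁻³ / 119 = 1.3552 × 10⁻⁴ s⁻².
N = √(1.3552 × 10⁻⁴) = 0.011641 rad s⁻¹ → T = 2π/N = 539.75 s = 8.9958 min ≈ 9.00 min.

9.00 min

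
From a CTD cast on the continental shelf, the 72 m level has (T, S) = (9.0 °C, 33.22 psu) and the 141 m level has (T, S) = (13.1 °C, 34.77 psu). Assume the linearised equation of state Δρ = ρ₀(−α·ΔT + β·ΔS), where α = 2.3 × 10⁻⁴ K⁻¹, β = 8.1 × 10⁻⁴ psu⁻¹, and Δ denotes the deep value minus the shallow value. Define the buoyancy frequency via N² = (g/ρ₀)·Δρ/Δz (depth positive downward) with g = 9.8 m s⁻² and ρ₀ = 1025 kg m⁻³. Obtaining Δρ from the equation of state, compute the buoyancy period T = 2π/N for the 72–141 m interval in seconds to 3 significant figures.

ΔT = +4.1 K, ΔS = +1.55 psu (deep − shallow).
Δρ/ρ₀ = −αΔT + βΔS = -9.43 × 10⁻⁴ + 1.2555 × 10⁻³ = 3.125 × 10⁻⁴, so Δρ ≈ 0.3203 kg m⁻³.
N² = (g/ρ₀)·Δρ/Δz = g·(Δρ/ρ₀)/Δz = 9.8 × 3.125 × 10⁻⁴ / 69 = 4.4384 × 10⁻⁵ s⁻².
N = √(4.4384 × 10⁻⁵) = 6.6621 × 10⁻³ rad s⁻¹ → T = 2π/N = 943.12 s ≈ 943 s.

943 s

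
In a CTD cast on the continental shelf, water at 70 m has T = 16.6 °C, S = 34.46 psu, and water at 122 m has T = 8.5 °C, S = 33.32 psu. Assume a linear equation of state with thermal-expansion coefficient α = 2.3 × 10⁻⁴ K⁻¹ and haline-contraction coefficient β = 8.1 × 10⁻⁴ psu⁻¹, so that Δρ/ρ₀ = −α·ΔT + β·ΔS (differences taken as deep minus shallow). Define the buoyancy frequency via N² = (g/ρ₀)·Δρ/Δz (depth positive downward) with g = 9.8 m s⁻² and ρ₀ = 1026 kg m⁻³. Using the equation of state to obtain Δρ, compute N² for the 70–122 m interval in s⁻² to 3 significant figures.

ΔT = -8.1 K, ΔS = -1.14 psu (deep − shallow).
Δρ/ρ₀ = −αΔT + βΔS = 1.863 × 10⁻³ − 9.234 × 10⁻⁴ = 9.396 × 10⁻⁴, so Δρ ≈ 0.9640 kg m⁻³.
N² = (g/ρ₀)·Δρ/Δz = g·(Δρ/ρ₀)/Δz = 9.8 × 9.396 × 10⁻⁴ / 52 = 1.7708 × 10⁻⁴ s⁻² ≈ 1.77 × 10⁻⁴ s⁻².

1.77 × 10⁻⁴ s⁻²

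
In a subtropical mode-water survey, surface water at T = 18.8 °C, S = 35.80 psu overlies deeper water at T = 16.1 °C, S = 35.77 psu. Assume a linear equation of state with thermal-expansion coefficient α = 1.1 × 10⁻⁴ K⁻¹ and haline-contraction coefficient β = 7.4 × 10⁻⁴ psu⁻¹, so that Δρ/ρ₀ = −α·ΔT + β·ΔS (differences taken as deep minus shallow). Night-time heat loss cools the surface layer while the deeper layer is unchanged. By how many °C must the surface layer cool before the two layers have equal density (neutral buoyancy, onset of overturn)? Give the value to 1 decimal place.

Neutral buoyancy requires Δρ = 0, i.e. −α(T_deep − T_surf′) + β(S_deep − S_surf) = 0.
T_surf′ = T_deep − (β/α)·ΔS = 16.1 − (7.4 × 10⁻⁴/1.1 × 10⁻⁴)·(-0.03) = 16.302 °C.
Cooling required: 18.8 − (16.302) = 2.498 °C.

2.5 °C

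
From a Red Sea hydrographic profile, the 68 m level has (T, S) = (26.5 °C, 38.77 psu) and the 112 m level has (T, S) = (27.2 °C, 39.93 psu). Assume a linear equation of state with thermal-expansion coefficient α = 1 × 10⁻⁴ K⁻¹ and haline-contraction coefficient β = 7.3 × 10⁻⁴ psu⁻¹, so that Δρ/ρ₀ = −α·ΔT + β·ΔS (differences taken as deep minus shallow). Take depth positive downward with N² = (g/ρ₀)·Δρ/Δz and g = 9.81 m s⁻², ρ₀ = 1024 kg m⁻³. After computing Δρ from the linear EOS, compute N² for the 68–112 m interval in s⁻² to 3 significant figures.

1.73 × 10⁻⁴ s⁻²

ΔT = +0.7 K, ΔS = +1.16 psu (deep − shallow).
Δρ/ρ₀ = −αΔT + βΔS = -7.00 × 10⁻⁵ + 8.468 × 10⁻⁴ = 7.768 × 10⁻⁴, so Δρ ≈ 0.7954 kg m⁻³.
N² = (g/ρ₀)·Δρ/Δz = g·(Δρ/ρ₀)/Δz = 9.81 × 7.768 × 10⁻⁴ / 44 = 1.7319 × 10⁻⁴ s⁻² ≈ 1.73 × 10⁻⁴ s⁻².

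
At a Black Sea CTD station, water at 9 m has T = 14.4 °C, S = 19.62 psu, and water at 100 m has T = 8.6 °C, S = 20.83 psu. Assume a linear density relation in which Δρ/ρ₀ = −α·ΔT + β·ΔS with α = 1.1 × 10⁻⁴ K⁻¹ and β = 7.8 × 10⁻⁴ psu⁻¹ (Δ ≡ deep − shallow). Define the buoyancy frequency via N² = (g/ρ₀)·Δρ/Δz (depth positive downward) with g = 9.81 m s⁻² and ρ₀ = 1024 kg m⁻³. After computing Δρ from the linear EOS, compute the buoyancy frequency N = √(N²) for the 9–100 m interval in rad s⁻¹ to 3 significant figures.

0.0131 rad s⁻¹

ΔT = -5.8 K, ΔS = +1.21 psu (deep − shallow).
Δρ/ρ₀ = −αΔT + βΔS = 6.38 × 10⁻⁴ + 9.438 × 10⁻⁴ = 1.5818 × 10⁻³, so Δρ ≈ 1.620 kg m⁻³.
N² = (g/ρ₀)·Δρ/Δz = g·(Δρ/ρ₀)/Δz = 9.81 × 1.5818 × 10⁻³ / 91 = 1.7052 × 10⁻⁴ s⁻².
N = √(1.7052 × 10⁻⁴) = 0.013058 rad s⁻¹ ≈ 0.0131 rad s⁻¹.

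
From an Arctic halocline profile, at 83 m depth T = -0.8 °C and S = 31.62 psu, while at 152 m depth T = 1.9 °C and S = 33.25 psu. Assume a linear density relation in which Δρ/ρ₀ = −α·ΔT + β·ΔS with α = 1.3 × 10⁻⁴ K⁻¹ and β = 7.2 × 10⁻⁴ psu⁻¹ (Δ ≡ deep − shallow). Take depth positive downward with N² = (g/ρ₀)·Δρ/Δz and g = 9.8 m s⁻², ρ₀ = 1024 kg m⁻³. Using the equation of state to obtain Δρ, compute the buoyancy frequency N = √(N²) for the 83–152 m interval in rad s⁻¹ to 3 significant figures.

0.0108 rad s⁻¹

ΔT = +2.7 K, ΔS = +1.63 psu (deep − shallow).
Δρ/ρ₀ = −αΔT + βΔS = -3.51 × 10⁻⁴ + 1.1736 × 10⁻³ = 8.226 × 10⁻⁴, so Δρ ≈ 0.8423 kg m⁻³.
N² = (g/ρ₀)·Δρ/Δz = g·(Δρ/ρ₀)/Δz = 9.8 × 8.226 × 10⁻⁴ / 69 = 1.1683 × 10⁻⁴ s⁻².
N = √(1.1683 × 10⁻⁴) = 0.010809 rad s⁻¹ ≈ 0.0108 rad s⁻¹.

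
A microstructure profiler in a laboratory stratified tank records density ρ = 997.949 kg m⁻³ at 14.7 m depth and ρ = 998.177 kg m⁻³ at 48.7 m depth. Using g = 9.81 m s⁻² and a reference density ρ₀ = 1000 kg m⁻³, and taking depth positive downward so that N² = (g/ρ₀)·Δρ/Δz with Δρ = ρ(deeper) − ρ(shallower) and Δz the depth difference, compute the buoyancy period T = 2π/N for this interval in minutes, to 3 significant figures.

Δρ = 998.177 − 997.949 = 0.228 kg m⁻³ over Δz = 48.7 − 14.7 = 34 m.
N² = (9.81/1000) × (0.228/34) = 6.5785 × 10⁻⁵ s⁻².
N = √(6.5785 × 10⁻⁵) = 8.1108 × 10⁻³ rad s⁻¹, so T = 2π/N = 774.67 s = 12.911 min ≈ 12.9 min.

12.9 min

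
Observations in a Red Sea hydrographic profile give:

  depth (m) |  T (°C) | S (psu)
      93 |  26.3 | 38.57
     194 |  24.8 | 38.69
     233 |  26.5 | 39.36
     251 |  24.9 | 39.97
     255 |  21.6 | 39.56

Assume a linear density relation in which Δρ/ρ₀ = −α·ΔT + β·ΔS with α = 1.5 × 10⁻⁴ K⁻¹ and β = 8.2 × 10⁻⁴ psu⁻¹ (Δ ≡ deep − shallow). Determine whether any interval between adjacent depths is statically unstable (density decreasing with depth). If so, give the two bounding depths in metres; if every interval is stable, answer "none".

none

Evaluate Δρ/ρ₀ = −αΔT + βΔS across each adjacent pair:
  93–194 m: −αΔT+βΔS = −(1.5 × 10⁻⁴)(-1.5)+(8.2 × 10⁻⁴)(+0.12) = 3.2 × 10⁻⁴ → stable
  194–233 m: −αΔT+βΔS = −(1.5 × 10⁻⁴)(+1.7)+(8.2 × 10⁻⁴)(+0.67) = 2.9 × 10⁻⁴ → stable
  233–251 m: −αΔT+βΔS = −(1.5 × 10⁻⁴)(-1.6)+(8.2 × 10⁻⁴)(+0.61) = 7.4 × 10⁻⁴ → stable
  251–255 m: −αΔT+βΔS = −(1.5 × 10⁻⁴)(-3.3)+(8.2 × 10⁻⁴)(-0.41) = 1.6 × 10⁻⁴ → stable
Every interval has Δρ > 0: the column is stably stratified throughout.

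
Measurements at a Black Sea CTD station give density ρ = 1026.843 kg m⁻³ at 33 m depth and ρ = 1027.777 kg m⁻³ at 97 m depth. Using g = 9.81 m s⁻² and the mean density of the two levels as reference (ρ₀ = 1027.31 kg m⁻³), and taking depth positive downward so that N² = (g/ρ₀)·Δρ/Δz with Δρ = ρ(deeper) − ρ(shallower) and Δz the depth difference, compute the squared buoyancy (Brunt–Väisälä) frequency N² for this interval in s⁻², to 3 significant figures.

1.39 × 10⁻⁴ s⁻²

Δρ = 1027.777 − 1026.843 = 0.934 kg m⁻³ over Δz = 97 − 33 = 64 m.
N² = (9.81/1027.31) × (0.934/64) = 1.3936 × 10⁻⁴ s⁻² ≈ 1.39 × 10⁻⁴ s⁻².
N² > 0, so the interval is statically stable.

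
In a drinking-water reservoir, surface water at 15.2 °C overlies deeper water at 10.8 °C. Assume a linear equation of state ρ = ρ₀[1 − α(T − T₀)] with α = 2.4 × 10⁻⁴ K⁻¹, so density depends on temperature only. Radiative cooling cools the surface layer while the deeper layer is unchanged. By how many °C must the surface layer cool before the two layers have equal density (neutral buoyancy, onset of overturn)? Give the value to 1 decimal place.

With temperature the only control, equal density requires T_surf′ = T_deep.
T_surf′ = 10.8 °C.
Cooling required: 15.2 − 10.8 = 4.4 °C.

4.4 °C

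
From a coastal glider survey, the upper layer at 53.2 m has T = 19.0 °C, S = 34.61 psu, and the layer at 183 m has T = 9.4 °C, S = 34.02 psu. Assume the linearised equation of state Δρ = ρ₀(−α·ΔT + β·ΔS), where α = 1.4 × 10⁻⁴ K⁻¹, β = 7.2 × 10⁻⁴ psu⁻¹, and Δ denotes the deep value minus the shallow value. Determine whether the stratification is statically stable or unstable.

ΔT = 9.4 − 19.0 = -9.6 K and ΔS = 34.02 − 34.61 = -0.59 psu (deep − shallow).
−αΔT = 1.344 × 10⁻³; βΔS = -4.248 × 10⁻⁴; sum Δρ/ρ₀ = 9.192 × 10⁻⁴.
Δρ/ρ₀ > 0, so Δρ > 0: deeper water is denser → statically stable.

stable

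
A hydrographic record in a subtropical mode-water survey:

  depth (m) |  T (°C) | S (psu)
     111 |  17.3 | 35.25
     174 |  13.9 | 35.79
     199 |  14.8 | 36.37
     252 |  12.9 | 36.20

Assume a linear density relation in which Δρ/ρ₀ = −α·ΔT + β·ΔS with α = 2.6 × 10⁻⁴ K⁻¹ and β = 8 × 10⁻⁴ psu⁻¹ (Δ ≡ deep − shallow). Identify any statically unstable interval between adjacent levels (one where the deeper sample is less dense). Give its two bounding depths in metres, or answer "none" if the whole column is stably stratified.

Evaluate Δρ/ρ₀ = −αΔT + βΔS across each adjacent pair:
  111–174 m: −αΔT+βΔS = −(2.6 × 10⁻⁴)(-3.4)+(8 × 10⁻⁴)(+0.54) = 1.3 × 10⁻³ → stable
  174–199 m: −αΔT+βΔS = −(2.6 × 10⁻⁴)(+0.9)+(8 × 10⁻⁴)(+0.58) = 2.3 × 10⁻⁴ → stable
  199–252 m: −αΔT+βΔS = −(2.6 × 10⁻⁴)(-1.9)+(8 × 10⁻⁴)(-0.17) = 3.6 × 10⁻⁴ → stable
Every interval has Δρ > 0: the column is stably stratified throughout.

none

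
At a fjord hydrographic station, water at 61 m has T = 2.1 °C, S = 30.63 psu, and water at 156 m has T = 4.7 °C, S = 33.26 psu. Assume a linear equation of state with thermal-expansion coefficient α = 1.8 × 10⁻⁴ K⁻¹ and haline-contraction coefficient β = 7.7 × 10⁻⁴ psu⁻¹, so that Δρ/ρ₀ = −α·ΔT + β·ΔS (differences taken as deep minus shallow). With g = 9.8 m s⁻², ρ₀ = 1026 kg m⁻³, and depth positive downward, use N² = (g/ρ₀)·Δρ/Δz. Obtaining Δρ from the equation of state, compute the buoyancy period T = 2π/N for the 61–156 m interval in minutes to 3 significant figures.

ΔT = +2.6 K, ΔS = +2.63 psu (deep − shallow).
Δρ/ρ₀ = −αΔT + βΔS = -4.68 × 10⁻⁴ + 2.0251 × 10⁻³ = 1.5571 × 10⁻³, so Δρ ≈ 1.598 kg m⁻³.
N² = (g/ρ₀)·Δρ/Δz = g·(Δρ/ρ₀)/Δz = 9.8 × 1.5571 × 10⁻³ / 95 = 1.6063 × 10⁻⁴ s⁻².
N = √(1.6063 × 10⁻⁴) = 0.012674 rad s⁻¹ → T = 2π/N = 495.75 s = 8.2625 min ≈ 8.26 min.

8.26 min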